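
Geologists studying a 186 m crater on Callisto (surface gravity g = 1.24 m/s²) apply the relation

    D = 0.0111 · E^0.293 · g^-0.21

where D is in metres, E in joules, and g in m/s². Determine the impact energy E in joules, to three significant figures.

Rearranging: E = [D / (0.0111 · g^-0.21)]^(1/0.293).
g^-0.21 = 1.24^-0.21 = 0.9558
D / (0.0111 × 0.9558) = 186 / (0.01061) = 1.753 × 10^4
E = (1.753 × 10^4)^3.413 = 3.048 × 10^14 J

E ≈ 3.05 × 10^14 J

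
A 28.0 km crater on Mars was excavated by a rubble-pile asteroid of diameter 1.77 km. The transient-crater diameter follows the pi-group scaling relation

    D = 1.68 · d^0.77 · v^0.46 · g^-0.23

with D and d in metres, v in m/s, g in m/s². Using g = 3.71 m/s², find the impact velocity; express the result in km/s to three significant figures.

v ≈ 10.6 km/s

Rearranging for v: v = [D / (1.68 · 1770^0.77 · 3.71^-0.23)]^(1/0.46).
D = 28000 m.
1770^0.77 = 316.9
3.71^-0.23 = 0.7397
Denominator = 1.68 × 316.9 × 0.7397 = 393.8
D / 393.8 = 28000 / 393.8 = 71.10
v = 71.10^(1/0.46) = 71.10^2.1739 = 10612 m/s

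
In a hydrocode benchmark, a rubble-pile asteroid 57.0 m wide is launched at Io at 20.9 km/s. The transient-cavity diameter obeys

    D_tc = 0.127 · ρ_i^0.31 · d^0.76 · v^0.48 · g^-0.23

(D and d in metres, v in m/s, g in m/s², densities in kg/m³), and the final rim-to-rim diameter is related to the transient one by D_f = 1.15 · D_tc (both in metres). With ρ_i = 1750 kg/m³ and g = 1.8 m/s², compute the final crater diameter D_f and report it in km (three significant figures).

D_f ≈ 3.31 km

v = 20900 m/s.
ρ_i^0.31 = 1750^0.31 = 10.12
d^0.76 = 57^0.76 = 21.60
v^0.48 = 20900^0.48 = 118.5
g^-0.23 = 1.8^-0.23 = 0.8735
D_tc = 0.127 × 10.12 × 21.60 × 118.5 × 0.8735 = 2874 m
D_f = 1.15 × 2874 = 3305 m
     = 3.305 km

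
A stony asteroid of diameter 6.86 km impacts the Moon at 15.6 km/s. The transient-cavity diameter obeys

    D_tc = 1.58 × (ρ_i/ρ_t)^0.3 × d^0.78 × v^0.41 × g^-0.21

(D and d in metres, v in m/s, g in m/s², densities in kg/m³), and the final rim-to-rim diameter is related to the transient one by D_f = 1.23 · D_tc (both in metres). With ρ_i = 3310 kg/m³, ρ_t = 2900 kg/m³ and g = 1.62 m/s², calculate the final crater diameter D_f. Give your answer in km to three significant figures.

D_f ≈ 94.0 km

In SI: d = 6860 m, v = 15600 m/s.
(ρ_i/ρ_t)^0.3 = (3310/2900)^0.3 = 1.040
d^0.78 = 6860^0.78 = 982.5
v^0.41 = 15600^0.41 = 52.38
g^-0.21 = 1.62^-0.21 = 0.9037
D_tc = 1.58 × 1.040 × 982.5 × 52.38 × 0.9037 = 76420 m
D_f = 1.23 × 76420 = 93997 m
     = 94.00 km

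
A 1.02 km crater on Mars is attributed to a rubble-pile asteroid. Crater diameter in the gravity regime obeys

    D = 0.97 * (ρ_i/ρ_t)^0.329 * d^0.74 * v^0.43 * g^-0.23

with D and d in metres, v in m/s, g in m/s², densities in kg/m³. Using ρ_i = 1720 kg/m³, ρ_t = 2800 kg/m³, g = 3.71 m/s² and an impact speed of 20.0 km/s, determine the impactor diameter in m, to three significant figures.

Rearranging for d: d = [D / (0.97 · (1720/2800)^0.329 · 20000^0.43 · 3.71^-0.23)]^(1/0.74).
D = 1020 m.
(1720/2800)^0.329 = 0.8519
20000^0.43 = 70.70
3.71^-0.23 = 0.7397
Denominator = 0.97 × 0.8519 × 70.70 × 0.7397 = 43.22
D / 43.22 = 1020 / 43.22 = 23.60
d = 23.60^(1/0.74) = 23.60^1.3514 = 71.67 m

d ≈ 71.7 m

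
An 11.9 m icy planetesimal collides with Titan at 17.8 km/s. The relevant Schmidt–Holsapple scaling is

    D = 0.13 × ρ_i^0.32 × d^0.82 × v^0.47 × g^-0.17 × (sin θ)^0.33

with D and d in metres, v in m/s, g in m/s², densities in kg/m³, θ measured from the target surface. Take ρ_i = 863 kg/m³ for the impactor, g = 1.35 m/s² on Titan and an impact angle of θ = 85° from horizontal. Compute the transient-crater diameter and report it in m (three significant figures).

In SI units: v = 17800 m/s.
ρ_i^0.32 = 863^0.32 = 8.700
d^0.82 = 11.9^0.82 = 7.620
v^0.47 = 17800^0.47 = 99.47
g^-0.17 = 1.35^-0.17 = 0.9503
(sin 85°)^0.33 = 0.9962^0.33 = 0.9987
D = 0.13 × 8.700 × 7.620 × 99.47 × 0.9503 × 0.9987 = 813.6 m

D ≈ 814 m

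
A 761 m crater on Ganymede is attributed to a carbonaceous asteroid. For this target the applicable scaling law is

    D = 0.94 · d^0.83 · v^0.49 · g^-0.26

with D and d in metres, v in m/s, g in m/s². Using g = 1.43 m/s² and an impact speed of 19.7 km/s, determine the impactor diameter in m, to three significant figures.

Rearranging for d: d = [D / (0.94 · 19700^0.49 · 1.43^-0.26)]^(1/0.83).
19700^0.49 = 127.1
1.43^-0.26 = 0.9112
Denominator = 0.94 × 127.1 × 0.9112 = 108.9
D / 108.9 = 761 / 108.9 = 6.988
d = 6.988^(1/0.83) = 6.988^1.2048 = 10.41 m

d ≈ 10.4 m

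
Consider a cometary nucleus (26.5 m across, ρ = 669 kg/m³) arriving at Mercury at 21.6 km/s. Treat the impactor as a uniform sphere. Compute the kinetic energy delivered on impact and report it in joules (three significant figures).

v = 21600 m/s.
Mass m = (π/6) ρ d³ = (π/6) × 669 × (26.5)³ = 6.519 × 10^6 kg
E = ½ m v² = 0.5 × 6.519 × 10^6 × (21600)² = 1.521 × 10^15 J

E ≈ 1.52 × 10^15 J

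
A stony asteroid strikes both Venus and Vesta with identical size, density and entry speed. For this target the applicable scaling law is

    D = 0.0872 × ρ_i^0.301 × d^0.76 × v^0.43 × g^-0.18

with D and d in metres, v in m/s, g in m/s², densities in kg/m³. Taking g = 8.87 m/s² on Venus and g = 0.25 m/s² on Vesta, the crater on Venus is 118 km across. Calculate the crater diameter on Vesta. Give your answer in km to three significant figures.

D ≈ 224 km

All impactor-dependent factors cancel in the ratio, leaving D_Vesta/D_Venus = (g_Vesta/g_Venus)^-0.18.
(0.25/8.87)^-0.18 = 0.02818^-0.18 = 1.901
D_Vesta = 1.901 × 118 km = 224 km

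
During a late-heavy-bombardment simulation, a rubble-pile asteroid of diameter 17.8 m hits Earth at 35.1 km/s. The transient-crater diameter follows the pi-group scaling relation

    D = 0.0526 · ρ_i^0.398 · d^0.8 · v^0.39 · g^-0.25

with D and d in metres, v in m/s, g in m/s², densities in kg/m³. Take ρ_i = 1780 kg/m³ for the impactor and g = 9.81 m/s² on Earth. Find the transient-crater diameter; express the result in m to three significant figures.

D ≈ 347 m

In SI units: v = 35100 m/s.
ρ_i^0.398 = 1780^0.398 = 19.66
d^0.8 = 17.8^0.8 = 10.01
v^0.39 = 35100^0.39 = 59.25
g^-0.25 = 9.81^-0.25 = 0.5650
D = 0.0526 × 19.66 × 10.01 × 59.25 × 0.5650 = 346.5 m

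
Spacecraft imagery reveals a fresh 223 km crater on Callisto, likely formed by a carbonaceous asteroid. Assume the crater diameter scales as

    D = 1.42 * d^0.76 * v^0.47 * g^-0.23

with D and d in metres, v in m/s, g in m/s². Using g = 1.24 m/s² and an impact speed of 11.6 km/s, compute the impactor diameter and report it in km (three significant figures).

Rearranging for d: d = [D / (1.42 · 11600^0.47 · 1.24^-0.23)]^(1/0.76).
D = 223000 m.
11600^0.47 = 81.34
1.24^-0.23 = 0.9517
Denominator = 1.42 × 81.34 × 0.9517 = 109.9
D / 109.9 = 223000 / 109.9 = 2029
d = 2029^(1/0.76) = 2029^1.3158 = 22476 m

d ≈ 22.5 km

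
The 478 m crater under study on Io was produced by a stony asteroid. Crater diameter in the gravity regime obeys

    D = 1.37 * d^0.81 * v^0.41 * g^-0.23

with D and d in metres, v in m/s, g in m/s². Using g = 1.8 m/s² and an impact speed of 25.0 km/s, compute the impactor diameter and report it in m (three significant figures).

d ≈ 9.67 m

Rearranging for d: d = [D / (1.37 · 25000^0.41 · 1.8^-0.23)]^(1/0.81).
25000^0.41 = 63.56
1.8^-0.23 = 0.8735
Denominator = 1.37 × 63.56 × 0.8735 = 76.06
D / 76.06 = 478 / 76.06 = 6.285
d = 6.285^(1/0.81) = 6.285^1.2346 = 9.674 m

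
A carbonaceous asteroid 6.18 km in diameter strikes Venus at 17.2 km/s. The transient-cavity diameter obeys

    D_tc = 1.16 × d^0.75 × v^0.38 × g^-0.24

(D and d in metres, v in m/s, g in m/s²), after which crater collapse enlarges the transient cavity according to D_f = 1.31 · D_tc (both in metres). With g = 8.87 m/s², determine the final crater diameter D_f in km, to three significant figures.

D_f ≈ 25.5 km

In SI: d = 6180 m, v = 17200 m/s.
d^0.75 = 6180^0.75 = 697.0
v^0.38 = 17200^0.38 = 40.69
g^-0.24 = 8.87^-0.24 = 0.5922
D_tc = 1.16 × 697.0 × 40.69 × 0.5922 = 19480 m
D_f = 1.31 × 19480 = 25519 m
     = 25.52 km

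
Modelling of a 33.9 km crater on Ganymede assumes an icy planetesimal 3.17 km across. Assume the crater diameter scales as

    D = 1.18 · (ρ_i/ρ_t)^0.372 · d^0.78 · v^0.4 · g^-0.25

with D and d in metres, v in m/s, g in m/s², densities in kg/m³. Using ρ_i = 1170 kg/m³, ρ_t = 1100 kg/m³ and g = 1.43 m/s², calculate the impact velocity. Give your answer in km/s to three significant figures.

Rearranging for v: v = [D / (1.18 · (1170/1100)^0.372 · 3170^0.78 · 1.43^-0.25)]^(1/0.4).
D = 33900 m.
(1170/1100)^0.372 = 1.023
3170^0.78 = 538.1
1.43^-0.25 = 0.9145
Denominator = 1.18 × 1.023 × 538.1 × 0.9145 = 594.0
D / 594.0 = 33900 / 594.0 = 57.07
v = 57.07^(1/0.4) = 57.07^2.5 = 24605 m/s

v ≈ 24.6 km/s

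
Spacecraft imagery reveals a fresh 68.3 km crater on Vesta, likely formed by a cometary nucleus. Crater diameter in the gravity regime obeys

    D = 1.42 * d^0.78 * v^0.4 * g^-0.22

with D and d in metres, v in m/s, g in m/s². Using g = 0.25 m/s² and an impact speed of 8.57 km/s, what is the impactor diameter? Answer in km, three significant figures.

d ≈ 6.55 km

Rearranging for d: d = [D / (1.42 · 8570^0.4 · 0.25^-0.22)]^(1/0.78).
D = 68300 m.
8570^0.4 = 37.43
0.25^-0.22 = 1.357
Denominator = 1.42 × 37.43 × 1.357 = 72.13
D / 72.13 = 68300 / 72.13 = 946.9
d = 946.9^(1/0.78) = 946.9^1.2821 = 6545 m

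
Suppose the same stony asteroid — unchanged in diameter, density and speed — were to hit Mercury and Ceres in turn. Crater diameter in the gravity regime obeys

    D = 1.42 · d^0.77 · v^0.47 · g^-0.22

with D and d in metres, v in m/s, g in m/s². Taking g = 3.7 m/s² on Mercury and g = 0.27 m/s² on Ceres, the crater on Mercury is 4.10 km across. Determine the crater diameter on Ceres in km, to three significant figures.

All impactor-dependent factors cancel in the ratio, leaving D_Ceres/D_Mercury = (g_Ceres/g_Mercury)^-0.22.
(0.27/3.7)^-0.22 = 0.07297^-0.22 = 1.779
D_Ceres = 1.779 × 4.10 km = 7.29 km

D ≈ 7.29 km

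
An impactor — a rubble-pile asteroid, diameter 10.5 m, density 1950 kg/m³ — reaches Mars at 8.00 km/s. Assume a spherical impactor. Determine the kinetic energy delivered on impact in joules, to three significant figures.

E ≈ 3.78 × 10^13 J

v = 8000 m/s.
Mass m = (π/6) ρ d³ = (π/6) × 1950 × (10.5)³ = 1.182 × 10^6 kg
E = ½ m v² = 0.5 × 1.182 × 10^6 × (8000)² = 3.782 × 10^13 J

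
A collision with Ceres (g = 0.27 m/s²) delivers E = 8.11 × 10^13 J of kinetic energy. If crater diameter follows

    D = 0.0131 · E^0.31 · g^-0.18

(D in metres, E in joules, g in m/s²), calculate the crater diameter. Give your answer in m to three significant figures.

E^0.31 = (8.11 × 10^13)^0.31 = 2.050 × 10^4
g^-0.18 = 0.27^-0.18 = 1.266
D = 0.0131 × 2.050 × 10^4 × 1.266 = 340.0 m

D ≈ 340 m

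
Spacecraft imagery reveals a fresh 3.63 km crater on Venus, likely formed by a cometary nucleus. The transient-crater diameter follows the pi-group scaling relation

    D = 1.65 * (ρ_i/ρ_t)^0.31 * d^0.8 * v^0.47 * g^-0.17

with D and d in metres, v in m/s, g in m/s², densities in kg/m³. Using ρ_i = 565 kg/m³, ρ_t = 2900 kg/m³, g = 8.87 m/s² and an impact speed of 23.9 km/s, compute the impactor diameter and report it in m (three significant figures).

Rearranging for d: d = [D / (1.65 · (565/2900)^0.31 · 23900^0.47 · 8.87^-0.17)]^(1/0.8).
D = 3630 m.
(565/2900)^0.31 = 0.6023
23900^0.47 = 114.2
8.87^-0.17 = 0.6900
Denominator = 1.65 × 0.6023 × 114.2 × 0.6900 = 78.31
D / 78.31 = 3630 / 78.31 = 46.35
d = 46.35^(1/0.8) = 46.35^1.25 = 120.9 m

d ≈ 121 m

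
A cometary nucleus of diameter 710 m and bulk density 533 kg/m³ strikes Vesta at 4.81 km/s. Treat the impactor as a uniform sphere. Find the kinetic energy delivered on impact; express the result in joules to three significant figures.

v = 4810 m/s.
Mass m = (π/6) ρ d³ = (π/6) × 533 × (710)³ = 9.989 × 10^10 kg
E = ½ m v² = 0.5 × 9.989 × 10^10 × (4810)² = 1.156 × 10^18 J

E ≈ 1.16 × 10^18 J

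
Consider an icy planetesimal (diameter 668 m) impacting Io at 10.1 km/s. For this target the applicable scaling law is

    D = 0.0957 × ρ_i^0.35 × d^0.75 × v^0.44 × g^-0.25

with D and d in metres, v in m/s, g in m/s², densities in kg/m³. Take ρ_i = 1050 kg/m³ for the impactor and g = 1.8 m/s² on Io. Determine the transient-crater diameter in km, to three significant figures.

In SI units: v = 10100 m/s.
ρ_i^0.35 = 1050^0.35 = 11.41
d^0.75 = 668^0.75 = 131.4
v^0.44 = 10100^0.44 = 57.80
g^-0.25 = 1.8^-0.25 = 0.8633
D = 0.0957 × 11.41 × 131.4 × 57.80 × 0.8633 = 7159 m
   = 7.159 km

D ≈ 7.16 km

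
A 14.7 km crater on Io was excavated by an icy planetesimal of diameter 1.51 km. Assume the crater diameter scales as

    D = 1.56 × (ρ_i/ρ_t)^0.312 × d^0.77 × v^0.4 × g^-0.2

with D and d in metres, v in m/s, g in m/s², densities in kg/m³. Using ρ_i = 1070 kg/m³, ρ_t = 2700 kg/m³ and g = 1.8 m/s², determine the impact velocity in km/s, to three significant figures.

Rearranging for v: v = [D / (1.56 · (1070/2700)^0.312 · 1510^0.77 · 1.8^-0.2)]^(1/0.4).
D = 14700 m.
(1070/2700)^0.312 = 0.7492
1510^0.77 = 280.4
1.8^-0.2 = 0.8891
Denominator = 1.56 × 0.7492 × 280.4 × 0.8891 = 291.4
D / 291.4 = 14700 / 291.4 = 50.45
v = 50.45^(1/0.4) = 50.45^2.5 = 18078 m/s

v ≈ 18.1 km/s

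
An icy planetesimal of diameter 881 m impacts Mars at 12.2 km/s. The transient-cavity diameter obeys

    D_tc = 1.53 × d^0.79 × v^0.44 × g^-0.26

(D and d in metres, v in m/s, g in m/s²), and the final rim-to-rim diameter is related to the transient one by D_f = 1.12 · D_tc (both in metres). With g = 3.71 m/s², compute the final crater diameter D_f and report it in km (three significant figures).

v = 12200 m/s.
d^0.79 = 881^0.79 = 212.1
v^0.44 = 12200^0.44 = 62.81
g^-0.26 = 3.71^-0.26 = 0.7112
D_tc = 1.53 × 212.1 × 62.81 × 0.7112 = 14500 m
D_f = 1.12 × 14500 = 16240 m
     = 16.24 km

D_f ≈ 16.2 km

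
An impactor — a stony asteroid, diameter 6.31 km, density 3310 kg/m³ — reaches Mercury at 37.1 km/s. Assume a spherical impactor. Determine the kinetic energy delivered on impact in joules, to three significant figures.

d = 6310 m; v = 37100 m/s.
Mass m = (π/6) ρ d³ = (π/6) × 3310 × (6310)³ = 4.354 × 10^14 kg
E = ½ m v² = 0.5 × 4.354 × 10^14 × (37100)² = 2.996 × 10^23 J

E ≈ 3.00 × 10^23 J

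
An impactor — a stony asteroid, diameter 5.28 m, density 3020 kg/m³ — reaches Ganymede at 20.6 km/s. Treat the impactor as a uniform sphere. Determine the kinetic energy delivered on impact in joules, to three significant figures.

E ≈ 4.94 × 10^13 J

v = 20600 m/s.
Mass m = (π/6) ρ d³ = (π/6) × 3020 × (5.28)³ = 2.328 × 10^5 kg
E = ½ m v² = 0.5 × 2.328 × 10^5 × (20600)² = 4.940 × 10^13 J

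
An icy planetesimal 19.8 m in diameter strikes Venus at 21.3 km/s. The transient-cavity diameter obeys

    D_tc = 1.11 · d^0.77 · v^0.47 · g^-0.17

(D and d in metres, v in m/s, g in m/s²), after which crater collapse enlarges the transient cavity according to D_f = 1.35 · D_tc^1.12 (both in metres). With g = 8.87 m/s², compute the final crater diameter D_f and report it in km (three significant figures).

v = 21300 m/s.
d^0.77 = 19.8^0.77 = 9.964
v^0.47 = 21300^0.47 = 108.2
g^-0.17 = 8.87^-0.17 = 0.6900
D_tc = 1.11 × 9.964 × 108.2 × 0.6900 = 825.7 m
D_f = 1.35 × (825.7)^1.12 = 2496 m
     = 2.496 km

D_f ≈ 2.50 km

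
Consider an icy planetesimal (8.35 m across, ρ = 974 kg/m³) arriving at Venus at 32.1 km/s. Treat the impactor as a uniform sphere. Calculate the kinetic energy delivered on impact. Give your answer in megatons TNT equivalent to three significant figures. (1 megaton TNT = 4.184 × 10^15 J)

E ≈ 0.0366 Mt TNT

v = 32100 m/s.
Mass m = (π/6) ρ d³ = (π/6) × 974 × (8.35)³ = 2.969 × 10^5 kg
E = ½ m v² = 0.5 × 2.969 × 10^5 × (32100)² = 1.530 × 10^14 J
   = 1.530 × 10^14 / 4.184×10^15 = 0.03657 Mt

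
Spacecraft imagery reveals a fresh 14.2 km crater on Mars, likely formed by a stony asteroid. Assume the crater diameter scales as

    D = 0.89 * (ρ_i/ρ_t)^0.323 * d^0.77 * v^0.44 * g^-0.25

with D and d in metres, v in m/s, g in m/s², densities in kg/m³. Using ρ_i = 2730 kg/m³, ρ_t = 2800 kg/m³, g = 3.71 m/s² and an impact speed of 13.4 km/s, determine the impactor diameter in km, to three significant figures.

d ≈ 1.95 km

Rearranging for d: d = [D / (0.89 · (2730/2800)^0.323 · 13400^0.44 · 3.71^-0.25)]^(1/0.77).
D = 14200 m.
(2730/2800)^0.323 = 0.9919
13400^0.44 = 65.45
3.71^-0.25 = 0.7205
Denominator = 0.89 × 0.9919 × 65.45 × 0.7205 = 41.63
D / 41.63 = 14200 / 41.63 = 341.1
d = 341.1^(1/0.77) = 341.1^1.2987 = 1947 m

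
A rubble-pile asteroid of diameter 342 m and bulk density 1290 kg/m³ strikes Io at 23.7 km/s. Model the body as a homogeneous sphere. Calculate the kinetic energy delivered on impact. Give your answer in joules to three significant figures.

E ≈ 7.59 × 10^18 J

v = 23700 m/s.
Mass m = (π/6) ρ d³ = (π/6) × 1290 × (342)³ = 2.702 × 10^10 kg
E = ½ m v² = 0.5 × 2.702 × 10^10 × (23700)² = 7.588 × 10^18 J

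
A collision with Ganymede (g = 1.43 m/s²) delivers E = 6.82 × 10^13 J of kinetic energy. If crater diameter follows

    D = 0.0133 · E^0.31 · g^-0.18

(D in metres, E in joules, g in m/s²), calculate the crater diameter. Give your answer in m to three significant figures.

D ≈ 242 m

E^0.31 = (6.82 × 10^13)^0.31 = 1.943 × 10^4
g^-0.18 = 1.43^-0.18 = 0.9376
D = 0.0133 × 1.943 × 10^4 × 0.9376 = 242.3 m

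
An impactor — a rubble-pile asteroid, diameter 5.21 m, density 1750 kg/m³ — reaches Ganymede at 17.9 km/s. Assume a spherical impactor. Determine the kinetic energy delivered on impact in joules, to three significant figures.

v = 17900 m/s.
Mass m = (π/6) ρ d³ = (π/6) × 1750 × (5.21)³ = 1.296 × 10^5 kg
E = ½ m v² = 0.5 × 1.296 × 10^5 × (17900)² = 2.076 × 10^13 J

E ≈ 2.08 × 10^13 J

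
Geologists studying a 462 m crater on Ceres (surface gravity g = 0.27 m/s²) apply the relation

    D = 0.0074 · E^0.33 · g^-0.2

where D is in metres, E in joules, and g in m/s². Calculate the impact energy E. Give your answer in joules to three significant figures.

E ≈ 1.54 × 10^14 J

Rearranging: E = [D / (0.0074 · g^-0.2)]^(1/0.33).
g^-0.2 = 0.27^-0.2 = 1.299
D / (0.0074 × 1.299) = 462 / (9.613 × 10^-3) = 4.806 × 10^4
E = (4.806 × 10^4)^3.0303 = 1.539 × 10^14 J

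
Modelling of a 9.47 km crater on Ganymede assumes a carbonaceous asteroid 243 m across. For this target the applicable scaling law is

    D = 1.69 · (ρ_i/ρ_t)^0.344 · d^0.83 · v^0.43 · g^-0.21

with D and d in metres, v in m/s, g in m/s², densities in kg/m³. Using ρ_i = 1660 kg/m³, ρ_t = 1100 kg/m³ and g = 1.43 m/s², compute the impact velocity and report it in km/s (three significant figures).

Rearranging for v: v = [D / (1.69 · (1660/1100)^0.344 · 243^0.83 · 1.43^-0.21)]^(1/0.43).
D = 9470 m.
(1660/1100)^0.344 = 1.152
243^0.83 = 95.51
1.43^-0.21 = 0.9276
Denominator = 1.69 × 1.152 × 95.51 × 0.9276 = 172.5
D / 172.5 = 9470 / 172.5 = 54.90
v = 54.90^(1/0.43) = 54.90^2.3256 = 11106 m/s

v ≈ 11.1 km/s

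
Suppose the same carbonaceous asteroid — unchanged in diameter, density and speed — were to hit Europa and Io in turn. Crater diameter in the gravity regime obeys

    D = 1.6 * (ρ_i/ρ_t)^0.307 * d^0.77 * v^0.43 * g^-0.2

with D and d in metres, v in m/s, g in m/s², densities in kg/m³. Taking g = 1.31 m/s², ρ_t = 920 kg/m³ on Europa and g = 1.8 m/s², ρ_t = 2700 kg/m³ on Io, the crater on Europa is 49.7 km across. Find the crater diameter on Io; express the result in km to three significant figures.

The impactor-only factors (d, v, ρ_i) cancel in the ratio, leaving D_Io/D_Europa = (g_Io/g_Europa)^-0.2 · (ρ_t,Europa/ρ_t,Io)^0.307.
(1.8/1.31)^-0.2 = 1.374^-0.2 = 0.9384
(920/2700)^0.307 = 0.3407^0.307 = 0.7185
Ratio = 0.9384 × 0.7185 = 0.6742
D_Io = 0.6742 × 49.7 km = 33.5 km

D ≈ 33.5 km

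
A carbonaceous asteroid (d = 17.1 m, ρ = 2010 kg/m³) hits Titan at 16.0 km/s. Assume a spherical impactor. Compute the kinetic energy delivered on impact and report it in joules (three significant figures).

E ≈ 6.74 × 10^14 J

v = 16000 m/s.
Mass m = (π/6) ρ d³ = (π/6) × 2010 × (17.1)³ = 5.262 × 10^6 kg
E = ½ m v² = 0.5 × 5.262 × 10^6 × (16000)² = 6.735 × 10^14 J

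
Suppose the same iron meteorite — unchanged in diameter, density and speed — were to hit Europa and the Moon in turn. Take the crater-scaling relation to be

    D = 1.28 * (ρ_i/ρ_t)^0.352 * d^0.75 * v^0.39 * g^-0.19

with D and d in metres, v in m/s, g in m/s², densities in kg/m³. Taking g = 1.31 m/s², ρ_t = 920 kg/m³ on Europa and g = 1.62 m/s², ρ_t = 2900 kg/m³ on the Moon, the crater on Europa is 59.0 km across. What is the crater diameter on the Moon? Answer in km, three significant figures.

D ≈ 37.8 km

The impactor-only factors (d, v, ρ_i) cancel in the ratio, leaving D_Moon/D_Europa = (g_Moon/g_Europa)^-0.19 · (ρ_t,Europa/ρ_t,Moon)^0.352.
(1.62/1.31)^-0.19 = 1.237^-0.19 = 0.9604
(920/2900)^0.352 = 0.3172^0.352 = 0.6675
Ratio = 0.9604 × 0.6675 = 0.6411
D_Moon = 0.6411 × 59.0 km = 37.8 km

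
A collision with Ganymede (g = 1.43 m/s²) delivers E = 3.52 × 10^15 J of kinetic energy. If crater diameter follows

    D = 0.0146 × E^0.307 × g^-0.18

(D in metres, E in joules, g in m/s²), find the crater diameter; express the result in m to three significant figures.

E^0.307 = (3.52 × 10^15)^0.307 = 5.926 × 10^4
g^-0.18 = 1.43^-0.18 = 0.9376
D = 0.0146 × 5.926 × 10^4 × 0.9376 = 811.2 m

D ≈ 811 m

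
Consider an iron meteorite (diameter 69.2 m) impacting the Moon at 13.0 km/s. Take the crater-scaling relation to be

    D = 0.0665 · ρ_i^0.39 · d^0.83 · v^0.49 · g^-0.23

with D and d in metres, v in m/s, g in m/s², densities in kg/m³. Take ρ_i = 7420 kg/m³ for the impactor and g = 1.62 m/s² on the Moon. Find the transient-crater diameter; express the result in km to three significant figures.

In SI units: v = 13000 m/s.
ρ_i^0.39 = 7420^0.39 = 32.32
d^0.83 = 69.2^0.83 = 33.67
v^0.49 = 13000^0.49 = 103.7
g^-0.23 = 1.62^-0.23 = 0.8950
D = 0.0665 × 32.32 × 33.67 × 103.7 × 0.8950 = 6716 m
   = 6.716 km

D ≈ 6.72 km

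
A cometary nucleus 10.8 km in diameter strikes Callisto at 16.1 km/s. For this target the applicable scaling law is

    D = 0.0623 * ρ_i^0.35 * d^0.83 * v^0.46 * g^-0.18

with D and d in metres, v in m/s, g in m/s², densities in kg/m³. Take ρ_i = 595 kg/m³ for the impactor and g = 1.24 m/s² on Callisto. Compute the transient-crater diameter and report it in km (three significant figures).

In SI units: d = 10800 m, v = 16100 m/s.
ρ_i^0.35 = 595^0.35 = 9.356
d^0.83 = 10800^0.83 = 2227
v^0.46 = 16100^0.46 = 86.13
g^-0.18 = 1.24^-0.18 = 0.9620
D = 0.0623 × 9.356 × 2227 × 86.13 × 0.9620 = 1.076 × 10^5 m
   = 107.6 km

D ≈ 108 km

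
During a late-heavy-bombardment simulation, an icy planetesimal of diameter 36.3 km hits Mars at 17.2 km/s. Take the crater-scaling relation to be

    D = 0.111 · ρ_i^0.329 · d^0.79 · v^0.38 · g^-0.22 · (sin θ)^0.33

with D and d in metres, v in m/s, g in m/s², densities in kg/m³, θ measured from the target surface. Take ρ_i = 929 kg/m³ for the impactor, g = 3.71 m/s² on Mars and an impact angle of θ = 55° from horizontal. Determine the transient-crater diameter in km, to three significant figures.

In SI units: d = 36300 m, v = 17200 m/s.
ρ_i^0.329 = 929^0.329 = 9.473
d^0.79 = 36300^0.79 = 4002
v^0.38 = 17200^0.38 = 40.69
g^-0.22 = 3.71^-0.22 = 0.7494
(sin 55°)^0.33 = 0.8192^0.33 = 0.9363
D = 0.111 × 9.473 × 4002 × 40.69 × 0.7494 × 0.9363 = 1.201 × 10^5 m
   = 120.1 km

D ≈ 120 km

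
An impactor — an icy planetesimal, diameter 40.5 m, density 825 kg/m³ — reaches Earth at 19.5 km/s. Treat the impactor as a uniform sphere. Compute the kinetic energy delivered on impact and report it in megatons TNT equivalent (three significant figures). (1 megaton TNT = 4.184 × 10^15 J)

E ≈ 1.30 Mt TNT

v = 19500 m/s.
Mass m = (π/6) ρ d³ = (π/6) × 825 × (40.5)³ = 2.870 × 10^7 kg
E = ½ m v² = 0.5 × 2.870 × 10^7 × (19500)² = 5.457 × 10^15 J
   = 5.457 × 10^15 / 4.184×10^15 = 1.304 Mt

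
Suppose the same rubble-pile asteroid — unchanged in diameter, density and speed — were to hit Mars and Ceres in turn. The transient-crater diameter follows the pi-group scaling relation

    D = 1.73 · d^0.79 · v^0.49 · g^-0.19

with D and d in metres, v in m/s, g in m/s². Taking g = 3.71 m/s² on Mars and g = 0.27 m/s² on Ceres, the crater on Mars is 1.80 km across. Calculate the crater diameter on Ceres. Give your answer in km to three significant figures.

D ≈ 2.96 km

All impactor-dependent factors cancel in the ratio, leaving D_Ceres/D_Mars = (g_Ceres/g_Mars)^-0.19.
(0.27/3.71)^-0.19 = 0.07278^-0.19 = 1.645
D_Ceres = 1.645 × 1.80 km = 2.96 km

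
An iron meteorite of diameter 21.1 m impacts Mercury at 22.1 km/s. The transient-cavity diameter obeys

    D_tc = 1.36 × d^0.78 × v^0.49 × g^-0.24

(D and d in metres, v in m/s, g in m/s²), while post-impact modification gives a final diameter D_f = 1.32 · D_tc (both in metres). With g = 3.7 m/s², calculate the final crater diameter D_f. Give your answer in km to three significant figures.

v = 22100 m/s.
d^0.78 = 21.1^0.78 = 10.79
v^0.49 = 22100^0.49 = 134.5
g^-0.24 = 3.7^-0.24 = 0.7305
D_tc = 1.36 × 10.79 × 134.5 × 0.7305 = 1442 m
D_f = 1.32 × 1442 = 1903 m
     = 1.903 km

D_f ≈ 1.90 km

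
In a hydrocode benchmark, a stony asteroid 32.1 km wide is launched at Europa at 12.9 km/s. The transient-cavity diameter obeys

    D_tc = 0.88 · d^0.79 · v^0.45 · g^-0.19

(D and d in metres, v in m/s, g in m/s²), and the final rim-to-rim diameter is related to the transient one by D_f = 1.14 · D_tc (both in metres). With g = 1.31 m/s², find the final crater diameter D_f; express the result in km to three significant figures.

D_f ≈ 245 km

In SI: d = 32100 m, v = 12900 m/s.
d^0.79 = 32100^0.79 = 3632
v^0.45 = 12900^0.45 = 70.76
g^-0.19 = 1.31^-0.19 = 0.9500
D_tc = 0.88 × 3632 × 70.76 × 0.9500 = 2.149 × 10^5 m
D_f = 1.14 × 2.149 × 10^5 = 2.450 × 10^5 m
     = 245.0 km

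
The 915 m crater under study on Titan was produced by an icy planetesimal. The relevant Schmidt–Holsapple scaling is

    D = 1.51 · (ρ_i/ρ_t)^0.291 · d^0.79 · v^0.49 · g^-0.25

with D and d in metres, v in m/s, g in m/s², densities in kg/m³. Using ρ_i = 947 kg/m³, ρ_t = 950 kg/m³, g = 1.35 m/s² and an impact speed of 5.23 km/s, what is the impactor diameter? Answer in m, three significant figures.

d ≈ 18.1 m

Rearranging for d: d = [D / (1.51 · (947/950)^0.291 · 5230^0.49 · 1.35^-0.25)]^(1/0.79).
(947/950)^0.291 = 0.9991
5230^0.49 = 66.38
1.35^-0.25 = 0.9277
Denominator = 1.51 × 0.9991 × 66.38 × 0.9277 = 92.90
D / 92.90 = 915 / 92.90 = 9.849
d = 9.849^(1/0.79) = 9.849^1.2658 = 18.09 m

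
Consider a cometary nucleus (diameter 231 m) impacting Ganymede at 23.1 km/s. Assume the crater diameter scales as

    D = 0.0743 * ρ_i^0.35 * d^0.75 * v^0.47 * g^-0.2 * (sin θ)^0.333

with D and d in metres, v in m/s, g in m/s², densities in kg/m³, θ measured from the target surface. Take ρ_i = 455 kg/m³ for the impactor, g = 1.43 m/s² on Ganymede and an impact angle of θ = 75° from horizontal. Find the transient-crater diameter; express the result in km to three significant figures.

D ≈ 3.88 km

In SI units: v = 23100 m/s.
ρ_i^0.35 = 455^0.35 = 8.517
d^0.75 = 231^0.75 = 59.25
v^0.47 = 23100^0.47 = 112.4
g^-0.2 = 1.43^-0.2 = 0.9310
(sin 75°)^0.333 = 0.9659^0.333 = 0.9885
D = 0.0743 × 8.517 × 59.25 × 112.4 × 0.9310 × 0.9885 = 3878 m
   = 3.878 km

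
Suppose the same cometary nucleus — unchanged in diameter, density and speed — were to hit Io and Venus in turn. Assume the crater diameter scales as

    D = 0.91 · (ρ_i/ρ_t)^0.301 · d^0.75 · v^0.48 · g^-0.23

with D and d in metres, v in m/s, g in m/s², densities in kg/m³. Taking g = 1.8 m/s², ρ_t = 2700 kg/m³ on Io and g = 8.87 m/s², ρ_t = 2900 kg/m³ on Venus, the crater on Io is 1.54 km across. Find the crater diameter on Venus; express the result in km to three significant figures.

D ≈ 1.04 km

The impactor-only factors (d, v, ρ_i) cancel in the ratio, leaving D_Venus/D_Io = (g_Venus/g_Io)^-0.23 · (ρ_t,Io/ρ_t,Venus)^0.301.
(8.87/1.8)^-0.23 = 4.928^-0.23 = 0.6929
(2700/2900)^0.301 = 0.9310^0.301 = 0.9787
Ratio = 0.6929 × 0.9787 = 0.6781
D_Venus = 0.6781 × 1.54 km = 1.04 km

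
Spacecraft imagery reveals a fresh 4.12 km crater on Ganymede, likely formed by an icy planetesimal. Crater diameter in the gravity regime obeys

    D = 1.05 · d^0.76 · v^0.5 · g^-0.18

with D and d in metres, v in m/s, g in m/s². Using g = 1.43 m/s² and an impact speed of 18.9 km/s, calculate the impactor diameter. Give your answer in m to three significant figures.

Rearranging for d: d = [D / (1.05 · 18900^0.5 · 1.43^-0.18)]^(1/0.76).
D = 4120 m.
18900^0.5 = 137.5
1.43^-0.18 = 0.9376
Denominator = 1.05 × 137.5 × 0.9376 = 135.4
D / 135.4 = 4120 / 135.4 = 30.43
d = 30.43^(1/0.76) = 30.43^1.3158 = 89.48 m

d ≈ 89.5 m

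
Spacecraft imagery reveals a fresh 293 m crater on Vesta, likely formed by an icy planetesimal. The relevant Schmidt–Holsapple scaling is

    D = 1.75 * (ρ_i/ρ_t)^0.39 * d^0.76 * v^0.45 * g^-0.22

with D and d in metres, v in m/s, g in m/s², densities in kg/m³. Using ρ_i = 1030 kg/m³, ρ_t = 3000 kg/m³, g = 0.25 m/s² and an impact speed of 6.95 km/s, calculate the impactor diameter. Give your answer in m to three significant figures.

Rearranging for d: d = [D / (1.75 · (1030/3000)^0.39 · 6950^0.45 · 0.25^-0.22)]^(1/0.76).
(1030/3000)^0.39 = 0.6591
6950^0.45 = 53.57
0.25^-0.22 = 1.357
Denominator = 1.75 × 0.6591 × 53.57 × 1.357 = 83.85
D / 83.85 = 293 / 83.85 = 3.494
d = 3.494^(1/0.76) = 3.494^1.3158 = 5.187 m

d ≈ 5.19 m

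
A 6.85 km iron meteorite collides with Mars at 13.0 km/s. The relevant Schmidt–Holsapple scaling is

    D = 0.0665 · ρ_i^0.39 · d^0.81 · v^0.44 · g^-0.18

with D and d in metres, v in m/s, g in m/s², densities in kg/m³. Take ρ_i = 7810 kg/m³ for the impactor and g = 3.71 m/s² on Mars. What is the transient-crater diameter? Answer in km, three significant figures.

In SI units: d = 6850 m, v = 13000 m/s.
ρ_i^0.39 = 7810^0.39 = 32.97
d^0.81 = 6850^0.81 = 1279
v^0.44 = 13000^0.44 = 64.59
g^-0.18 = 3.71^-0.18 = 0.7898
D = 0.0665 × 32.97 × 1279 × 64.59 × 0.7898 = 1.431 × 10^5 m
   = 143.1 km

D ≈ 143 km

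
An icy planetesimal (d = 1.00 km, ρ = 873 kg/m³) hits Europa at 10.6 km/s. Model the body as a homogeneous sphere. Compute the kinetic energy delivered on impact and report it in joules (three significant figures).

E ≈ 2.57 × 10^19 J

d = 1000 m; v = 10600 m/s.
Mass m = (π/6) ρ d³ = (π/6) × 873 × (1000)³ = 4.571 × 10^11 kg
E = ½ m v² = 0.5 × 4.571 × 10^11 × (10600)² = 2.568 × 10^19 J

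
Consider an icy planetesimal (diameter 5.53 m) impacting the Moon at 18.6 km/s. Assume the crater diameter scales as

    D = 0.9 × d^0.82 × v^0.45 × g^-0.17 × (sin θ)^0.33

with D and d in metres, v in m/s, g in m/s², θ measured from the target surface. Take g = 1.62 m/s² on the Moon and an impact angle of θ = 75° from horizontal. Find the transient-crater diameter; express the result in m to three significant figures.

In SI units: v = 18600 m/s.
d^0.82 = 5.53^0.82 = 4.065
v^0.45 = 18600^0.45 = 83.42
g^-0.17 = 1.62^-0.17 = 0.9213
(sin 75°)^0.33 = 0.9659^0.33 = 0.9886
D = 0.9 × 4.065 × 83.42 × 0.9213 × 0.9886 = 278.0 m

D ≈ 278 m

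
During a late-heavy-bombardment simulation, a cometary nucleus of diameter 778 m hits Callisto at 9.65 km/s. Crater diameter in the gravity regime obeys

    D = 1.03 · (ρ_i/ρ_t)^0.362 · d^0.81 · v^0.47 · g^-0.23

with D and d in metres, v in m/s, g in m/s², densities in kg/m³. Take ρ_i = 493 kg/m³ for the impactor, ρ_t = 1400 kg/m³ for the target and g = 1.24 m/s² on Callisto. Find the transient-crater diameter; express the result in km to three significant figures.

In SI units: v = 9650 m/s.
(ρ_i/ρ_t)^0.362 = (493/1400)^0.362 = 0.6853
d^0.81 = 778^0.81 = 219.6
v^0.47 = 9650^0.47 = 74.60
g^-0.23 = 1.24^-0.23 = 0.9517
D = 1.03 × 0.6853 × 219.6 × 74.60 × 0.9517 = 11005 m
   = 11.00 km

D ≈ 11.0 km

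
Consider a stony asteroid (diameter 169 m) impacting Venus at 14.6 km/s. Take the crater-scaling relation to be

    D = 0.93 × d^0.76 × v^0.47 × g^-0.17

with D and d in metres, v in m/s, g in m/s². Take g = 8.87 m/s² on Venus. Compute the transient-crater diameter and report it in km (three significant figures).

In SI units: v = 14600 m/s.
d^0.76 = 169^0.76 = 49.34
v^0.47 = 14600^0.47 = 90.62
g^-0.17 = 8.87^-0.17 = 0.6900
D = 0.93 × 49.34 × 90.62 × 0.6900 = 2869 m
   = 2.869 km

D ≈ 2.87 km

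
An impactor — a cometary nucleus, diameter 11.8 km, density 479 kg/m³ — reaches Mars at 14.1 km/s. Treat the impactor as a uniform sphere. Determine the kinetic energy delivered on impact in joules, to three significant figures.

d = 11800 m; v = 14100 m/s.
Mass m = (π/6) ρ d³ = (π/6) × 479 × (11800)³ = 4.121 × 10^14 kg
E = ½ m v² = 0.5 × 4.121 × 10^14 × (14100)² = 4.096 × 10^22 J

E ≈ 4.10 × 10^22 J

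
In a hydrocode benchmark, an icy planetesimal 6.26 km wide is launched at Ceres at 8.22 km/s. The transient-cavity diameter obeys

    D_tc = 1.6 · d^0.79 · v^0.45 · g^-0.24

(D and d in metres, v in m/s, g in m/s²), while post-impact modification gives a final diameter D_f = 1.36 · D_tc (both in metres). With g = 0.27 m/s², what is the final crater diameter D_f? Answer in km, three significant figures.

D_f ≈ 172 km

In SI: d = 6260 m, v = 8220 m/s.
d^0.79 = 6260^0.79 = 998.4
v^0.45 = 8220^0.45 = 57.77
g^-0.24 = 0.27^-0.24 = 1.369
D_tc = 1.6 × 998.4 × 57.77 × 1.369 = 1.263 × 10^5 m
D_f = 1.36 × 1.263 × 10^5 = 1.718 × 10^5 m
     = 171.8 km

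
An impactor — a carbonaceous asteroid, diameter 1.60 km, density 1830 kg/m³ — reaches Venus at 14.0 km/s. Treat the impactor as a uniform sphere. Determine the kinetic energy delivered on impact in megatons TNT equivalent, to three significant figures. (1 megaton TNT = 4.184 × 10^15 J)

d = 1600 m; v = 14000 m/s.
Mass m = (π/6) ρ d³ = (π/6) × 1830 × (1600)³ = 3.925 × 10^12 kg
E = ½ m v² = 0.5 × 3.925 × 10^12 × (14000)² = 3.846 × 10^20 J
   = 3.846 × 10^20 / 4.184×10^15 = 91922 Mt

E ≈ 91900 Mt TNT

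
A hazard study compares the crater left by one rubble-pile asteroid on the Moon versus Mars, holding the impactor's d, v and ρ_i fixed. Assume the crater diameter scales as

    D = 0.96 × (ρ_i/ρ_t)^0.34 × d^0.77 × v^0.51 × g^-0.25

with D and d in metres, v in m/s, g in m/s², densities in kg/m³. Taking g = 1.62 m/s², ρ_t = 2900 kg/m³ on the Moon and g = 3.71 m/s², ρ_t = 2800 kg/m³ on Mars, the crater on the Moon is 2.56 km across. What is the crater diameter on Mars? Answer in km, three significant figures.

The impactor-only factors (d, v, ρ_i) cancel in the ratio, leaving D_Mars/D_Moon = (g_Mars/g_Moon)^-0.25 · (ρ_t,Moon/ρ_t,Mars)^0.34.
(3.71/1.62)^-0.25 = 2.290^-0.25 = 0.8129
(2900/2800)^0.34 = 1.036^0.34 = 1.012
Ratio = 0.8129 × 1.012 = 0.8227
D_Mars = 0.8227 × 2.56 km = 2.11 km

D ≈ 2.11 km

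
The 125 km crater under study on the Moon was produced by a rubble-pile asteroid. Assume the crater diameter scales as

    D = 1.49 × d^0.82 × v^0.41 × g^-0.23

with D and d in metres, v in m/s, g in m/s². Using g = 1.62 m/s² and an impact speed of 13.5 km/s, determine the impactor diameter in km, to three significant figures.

d ≈ 9.96 km

Rearranging for d: d = [D / (1.49 · 13500^0.41 · 1.62^-0.23)]^(1/0.82).
D = 125000 m.
13500^0.41 = 49.37
1.62^-0.23 = 0.8950
Denominator = 1.49 × 49.37 × 0.8950 = 65.84
D / 65.84 = 125000 / 65.84 = 1899
d = 1899^(1/0.82) = 1899^1.2195 = 9958 m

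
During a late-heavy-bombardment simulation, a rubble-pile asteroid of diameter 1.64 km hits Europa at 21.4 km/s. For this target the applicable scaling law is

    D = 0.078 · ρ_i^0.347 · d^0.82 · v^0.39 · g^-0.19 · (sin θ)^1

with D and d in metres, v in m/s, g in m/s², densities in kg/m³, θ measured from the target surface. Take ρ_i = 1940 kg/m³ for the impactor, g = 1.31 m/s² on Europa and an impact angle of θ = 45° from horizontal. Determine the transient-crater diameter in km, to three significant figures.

D ≈ 15.3 km

In SI units: d = 1640 m, v = 21400 m/s.
ρ_i^0.347 = 1940^0.347 = 13.83
d^0.82 = 1640^0.82 = 432.7
v^0.39 = 21400^0.39 = 48.85
g^-0.19 = 1.31^-0.19 = 0.9500
(sin 45°)^1 = 0.7071^1 = 0.7071
D = 0.078 × 13.83 × 432.7 × 48.85 × 0.9500 × 0.7071 = 15317 m
   = 15.32 km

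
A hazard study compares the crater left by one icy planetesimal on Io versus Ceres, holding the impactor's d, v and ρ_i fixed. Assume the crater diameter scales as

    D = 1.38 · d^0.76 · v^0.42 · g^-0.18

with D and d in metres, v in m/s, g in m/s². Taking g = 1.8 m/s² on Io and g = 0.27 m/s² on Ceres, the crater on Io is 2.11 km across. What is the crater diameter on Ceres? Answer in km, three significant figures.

D ≈ 2.97 km

All impactor-dependent factors cancel in the ratio, leaving D_Ceres/D_Io = (g_Ceres/g_Io)^-0.18.
(0.27/1.8)^-0.18 = 0.1500^-0.18 = 1.407
D_Ceres = 1.407 × 2.11 km = 2.97 km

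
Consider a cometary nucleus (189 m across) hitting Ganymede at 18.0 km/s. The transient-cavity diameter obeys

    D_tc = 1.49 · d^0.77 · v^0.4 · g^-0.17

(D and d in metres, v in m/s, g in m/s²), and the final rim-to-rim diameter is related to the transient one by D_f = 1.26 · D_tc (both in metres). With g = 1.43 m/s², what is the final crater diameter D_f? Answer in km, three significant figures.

v = 18000 m/s.
d^0.77 = 189^0.77 = 56.61
v^0.4 = 18000^0.4 = 50.36
g^-0.17 = 1.43^-0.17 = 0.9410
D_tc = 1.49 × 56.61 × 50.36 × 0.9410 = 3997 m
D_f = 1.26 × 3997 = 5036 m
     = 5.036 km

D_f ≈ 5.04 km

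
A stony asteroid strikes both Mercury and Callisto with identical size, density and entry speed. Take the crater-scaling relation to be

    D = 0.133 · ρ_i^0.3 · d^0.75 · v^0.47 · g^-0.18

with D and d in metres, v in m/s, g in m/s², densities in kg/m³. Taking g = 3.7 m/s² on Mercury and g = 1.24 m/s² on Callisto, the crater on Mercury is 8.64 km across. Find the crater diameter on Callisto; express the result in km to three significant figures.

All impactor-dependent factors cancel in the ratio, leaving D_Callisto/D_Mercury = (g_Callisto/g_Mercury)^-0.18.
(1.24/3.7)^-0.18 = 0.3351^-0.18 = 1.217
D_Callisto = 1.217 × 8.64 km = 10.5 km

D ≈ 10.5 km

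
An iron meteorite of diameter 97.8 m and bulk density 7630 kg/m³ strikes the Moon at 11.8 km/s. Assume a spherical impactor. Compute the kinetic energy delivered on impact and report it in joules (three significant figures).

v = 11800 m/s.
Mass m = (π/6) ρ d³ = (π/6) × 7630 × (97.8)³ = 3.737 × 10^9 kg
E = ½ m v² = 0.5 × 3.737 × 10^9 × (11800)² = 2.602 × 10^17 J

E ≈ 2.60 × 10^17 J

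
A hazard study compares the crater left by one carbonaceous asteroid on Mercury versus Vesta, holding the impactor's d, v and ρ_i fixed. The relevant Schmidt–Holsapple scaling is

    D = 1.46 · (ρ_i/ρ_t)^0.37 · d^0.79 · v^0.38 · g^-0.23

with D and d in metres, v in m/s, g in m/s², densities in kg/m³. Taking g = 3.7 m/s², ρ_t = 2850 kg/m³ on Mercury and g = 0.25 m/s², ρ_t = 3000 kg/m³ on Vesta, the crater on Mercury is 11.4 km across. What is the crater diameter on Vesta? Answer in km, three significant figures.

The impactor-only factors (d, v, ρ_i) cancel in the ratio, leaving D_Vesta/D_Mercury = (g_Vesta/g_Mercury)^-0.23 · (ρ_t,Mercury/ρ_t,Vesta)^0.37.
(0.25/3.7)^-0.23 = 0.06757^-0.23 = 1.858
(2850/3000)^0.37 = 0.9500^0.37 = 0.9812
Ratio = 1.858 × 0.9812 = 1.823
D_Vesta = 1.823 × 11.4 km = 20.8 km

D ≈ 20.8 km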